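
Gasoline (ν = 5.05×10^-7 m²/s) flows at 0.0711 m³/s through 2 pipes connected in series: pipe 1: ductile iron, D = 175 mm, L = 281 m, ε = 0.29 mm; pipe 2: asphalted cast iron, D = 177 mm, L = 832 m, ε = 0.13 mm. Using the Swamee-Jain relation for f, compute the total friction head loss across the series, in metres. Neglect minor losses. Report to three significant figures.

Pipe 1: V = 2.956 m/s, Re = 1.02×10^6, ε/D = 0.00166, f = 0.02258, h_1 = f(L/D)V²/2g = 16.14 m
Pipe 2: V = 2.890 m/s, Re = 1.01×10^6, ε/D = 7.34×10^-4, f = 0.01871, h_2 = f(L/D)V²/2g = 37.43 m
Series → Q common, losses add: H = Σh = 53.57 m

H ≈ 53.6 m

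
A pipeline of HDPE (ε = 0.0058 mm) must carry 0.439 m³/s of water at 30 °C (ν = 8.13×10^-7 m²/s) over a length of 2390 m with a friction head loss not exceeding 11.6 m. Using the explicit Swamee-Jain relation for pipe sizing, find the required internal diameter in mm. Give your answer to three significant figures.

Swamee-Jain (Type III): D = 0.66·[ε^1.25·(LQ²/(gh_f))^4.75 + ν·Q^9.4·(L/(gh_f))^5.2]^0.04
LQ²/(gh_f) = 4.048; L/(gh_f) = 21.00
Term 1 = ε^1.25·(…)^4.75 = 2.18×10^-4; Term 2 = ν·Q^9.4·(…)^5.2 = 0.00266
D = 0.66·(2.18×10^-4 + 0.00266)^0.04 = 0.5223 m = 522 mm
Check: V = 2.05 m/s, Re = 1.32×10^6, f = 0.01141, h_f = 11.2 m ≈ 11.6 m ✓

D ≈ 522 mm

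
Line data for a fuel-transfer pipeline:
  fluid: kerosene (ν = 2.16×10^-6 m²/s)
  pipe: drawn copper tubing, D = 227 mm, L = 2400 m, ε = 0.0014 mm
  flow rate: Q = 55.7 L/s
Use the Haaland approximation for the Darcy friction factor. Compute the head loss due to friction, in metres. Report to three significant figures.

V = 4Q/(πD²) = 4·0.0557/(π·0.227²) = 1.376 m/s
Re = VD/ν = 1.376·0.227/2.16×10^-6 = 1.45×10^5 → turbulent
ε/D = 0.0014/227 = 6.17×10^-6
Haaland: f = 0.01655
h_f = f(L/D)V²/(2g) = 0.01655·(2400/0.227)·1.376²/(2·9.81) = 16.90 m

h_f ≈ 16.9 m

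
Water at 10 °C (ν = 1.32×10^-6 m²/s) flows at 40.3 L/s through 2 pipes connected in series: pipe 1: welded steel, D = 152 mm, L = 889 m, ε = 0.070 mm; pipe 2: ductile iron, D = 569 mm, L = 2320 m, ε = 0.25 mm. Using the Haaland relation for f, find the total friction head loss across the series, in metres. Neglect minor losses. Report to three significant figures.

Pipe 1: V = 2.221 m/s, Re = 2.56×10^5, ε/D = 4.61×10^-4, f = 0.01805, h_1 = f(L/D)V²/2g = 26.54 m
Pipe 2: V = 0.1585 m/s, Re = 6.83×10^4, ε/D = 4.39×10^-4, f = 0.02094, h_2 = f(L/D)V²/2g = 0.1093 m
Series → Q common, losses add: H = Σh = 26.65 m

H ≈ 26.6 m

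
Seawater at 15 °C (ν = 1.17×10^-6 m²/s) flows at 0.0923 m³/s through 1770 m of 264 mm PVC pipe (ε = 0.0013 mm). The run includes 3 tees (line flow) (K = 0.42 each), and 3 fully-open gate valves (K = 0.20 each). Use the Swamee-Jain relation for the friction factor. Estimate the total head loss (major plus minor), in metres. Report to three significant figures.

V = 4Q/(πD²) = 1.686 m/s; V²/2g = 0.1449 m
Re = 3.80×10^5, ε/D = 4.92×10^-6 → f = 0.01382 (Swamee-Jain)
Major: h_f = f(L/D)·V²/2g = 0.01382·6705·0.1449 = 13.43 m
Minor: ΣK = 1.86; h_m = ΣK·V²/2g = 0.2695 m
Total H_L = 13.43 + 0.2695 = 13.70 m

H_L ≈ 13.7 m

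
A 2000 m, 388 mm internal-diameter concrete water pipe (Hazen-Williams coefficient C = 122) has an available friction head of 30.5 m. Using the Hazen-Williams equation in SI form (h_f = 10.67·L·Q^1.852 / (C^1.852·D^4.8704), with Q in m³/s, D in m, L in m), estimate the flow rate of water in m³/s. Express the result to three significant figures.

Rearranging: Q = [h_f·C^1.852·D^4.8704 / (10.67·L)]^(1/1.852)
Q = [30.5·122^1.852·0.388^4.8704 / (10.67·2000)]^0.540 = 0.2944 m³/s

Q ≈ 0.294 m³/s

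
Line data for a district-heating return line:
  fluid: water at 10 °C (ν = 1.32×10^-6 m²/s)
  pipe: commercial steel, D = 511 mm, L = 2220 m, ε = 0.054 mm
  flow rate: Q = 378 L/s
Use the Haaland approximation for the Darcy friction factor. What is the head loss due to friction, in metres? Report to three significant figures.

h_f ≈ 10.4 m

V = 4Q/(πD²) = 4·0.378/(π·0.511²) = 1.843 m/s
Re = VD/ν = 1.843·0.511/1.32×10^-6 = 7.14×10^5 → turbulent
ε/D = 0.054/511 = 1.06×10^-4
Haaland: f = 0.01381
h_f = f(L/D)V²/(2g) = 0.01381·(2220/0.511)·1.843²/(2·9.81) = 10.39 m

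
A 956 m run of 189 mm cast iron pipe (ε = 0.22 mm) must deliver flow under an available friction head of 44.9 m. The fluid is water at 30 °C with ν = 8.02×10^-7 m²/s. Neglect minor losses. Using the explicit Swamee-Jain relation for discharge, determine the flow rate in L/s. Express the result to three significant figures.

Swamee-Jain (Type II): Q = -0.965·√(gD⁵h_f/L)·ln[ε/(3.7D) + √(3.17ν²L/(gD³h_f))]
√(gD⁵h_f/L) = √(9.81·0.189⁵·44.9/956) = 0.01054
ε/(3.7D) = 3.15×10^-4; √(3.17ν²L/(gD³h_f)) = 2.56×10^-5
Q = -0.965·0.01054·ln(3.402×10^-4) = 0.08123 m³/s
Check: V = 2.90 m/s, Re = 6.82×10^5, f = 0.02088, h_f = 45.1 m ≈ 44.9 m ✓

Q ≈ 81.2 L/s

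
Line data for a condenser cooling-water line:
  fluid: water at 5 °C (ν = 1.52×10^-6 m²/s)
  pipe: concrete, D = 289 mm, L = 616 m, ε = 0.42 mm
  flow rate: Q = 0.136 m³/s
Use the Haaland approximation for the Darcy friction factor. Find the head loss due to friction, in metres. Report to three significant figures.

h_f ≈ 10.3 m

V = 4Q/(πD²) = 4·0.136/(π·0.289²) = 2.073 m/s
Re = VD/ν = 2.073·0.289/1.52×10^-6 = 3.94×10^5 → turbulent
ε/D = 0.42/289 = 0.00145
Haaland: f = 0.02210
h_f = f(L/D)V²/(2g) = 0.02210·(616/0.289)·2.073²/(2·9.81) = 10.32 m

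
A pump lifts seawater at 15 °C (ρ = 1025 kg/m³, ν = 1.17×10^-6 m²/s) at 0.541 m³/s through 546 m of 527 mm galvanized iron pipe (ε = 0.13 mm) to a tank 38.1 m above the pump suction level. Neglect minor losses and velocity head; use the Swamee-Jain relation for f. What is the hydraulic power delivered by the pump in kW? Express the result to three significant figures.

V = 4Q/(πD²) = 2.480 m/s; Re = 1.12×10^6; ε/D = 2.47×10^-4; f = 0.01518
h_f = f(L/D)V²/2g = 4.930 m
Total head H = z + h_f = 38.1 + 4.930 = 43.03 m
P_hyd = ρgQH = 1025·9.81·0.541·43.03 = 234.1 kW

P_hyd ≈ 234 kW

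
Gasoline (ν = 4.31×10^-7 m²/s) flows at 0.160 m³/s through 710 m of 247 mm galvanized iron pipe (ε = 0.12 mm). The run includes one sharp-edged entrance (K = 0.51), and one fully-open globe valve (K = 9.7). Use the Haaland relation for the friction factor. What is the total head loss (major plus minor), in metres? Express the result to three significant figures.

H_L ≈ 33.4 m

V = 4Q/(πD²) = 3.339 m/s; V²/2g = 0.5683 m
Re = 1.91×10^6, ε/D = 4.86×10^-4 → f = 0.01686 (Haaland)
Major: h_f = f(L/D)·V²/2g = 0.01686·2874·0.5683 = 27.55 m
Minor: ΣK = 10.2; h_m = ΣK·V²/2g = 5.802 m
Total H_L = 27.55 + 5.802 = 33.35 m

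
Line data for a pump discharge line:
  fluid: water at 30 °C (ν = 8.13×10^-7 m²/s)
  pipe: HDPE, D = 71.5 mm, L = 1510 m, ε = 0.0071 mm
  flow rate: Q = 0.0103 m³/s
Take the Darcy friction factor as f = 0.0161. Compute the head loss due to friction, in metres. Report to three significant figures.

V = 4Q/(πD²) = 4·0.0103/(π·0.0715²) = 2.565 m/s
h_f = f(L/D)V²/(2g) = 0.01610·(1510/0.0715)·2.565²/(2·9.81) = 114.0 m

h_f ≈ 114 m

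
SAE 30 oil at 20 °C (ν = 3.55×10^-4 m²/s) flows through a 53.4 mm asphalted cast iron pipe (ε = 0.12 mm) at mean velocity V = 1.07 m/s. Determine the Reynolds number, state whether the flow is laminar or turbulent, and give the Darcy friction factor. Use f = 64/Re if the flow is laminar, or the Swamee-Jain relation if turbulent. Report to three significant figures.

Re = VD/ν = 1.070·0.0534/3.55×10^-4 = 161
Re < 2300 → laminar → f = 64/Re = 0.3976

Re ≈ 161; laminar; f = 64/Re ≈ 0.398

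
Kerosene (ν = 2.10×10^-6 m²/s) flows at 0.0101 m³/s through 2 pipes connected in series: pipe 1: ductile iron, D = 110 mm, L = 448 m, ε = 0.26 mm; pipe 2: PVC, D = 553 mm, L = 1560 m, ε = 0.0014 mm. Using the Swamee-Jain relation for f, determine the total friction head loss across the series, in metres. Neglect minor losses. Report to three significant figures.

Pipe 1: V = 1.063 m/s, Re = 5.57×10^4, ε/D = 0.00236, f = 0.02734, h_1 = f(L/D)V²/2g = 6.410 m
Pipe 2: V = 0.04205 m/s, Re = 1.11×10^4, ε/D = 2.53×10^-6, f = 0.03013, h_2 = f(L/D)V²/2g = 0.007660 m
Series → Q common, losses add: H = Σh = 6.418 m

H ≈ 6.42 m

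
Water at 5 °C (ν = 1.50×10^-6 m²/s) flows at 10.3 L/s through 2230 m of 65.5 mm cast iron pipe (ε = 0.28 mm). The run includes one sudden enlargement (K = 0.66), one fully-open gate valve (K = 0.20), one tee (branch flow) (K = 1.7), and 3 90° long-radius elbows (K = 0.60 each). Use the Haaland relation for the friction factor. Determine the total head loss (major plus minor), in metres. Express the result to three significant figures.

V = 4Q/(πD²) = 3.057 m/s; V²/2g = 0.4762 m
Re = 1.33×10^5, ε/D = 0.00427 → f = 0.02974 (Haaland)
Major: h_f = f(L/D)·V²/2g = 0.02974·34046·0.4762 = 482.3 m
Minor: ΣK = 4.36; h_m = ΣK·V²/2g = 2.076 m
Total H_L = 482.3 + 2.076 = 484.3 m

H_L ≈ 484 m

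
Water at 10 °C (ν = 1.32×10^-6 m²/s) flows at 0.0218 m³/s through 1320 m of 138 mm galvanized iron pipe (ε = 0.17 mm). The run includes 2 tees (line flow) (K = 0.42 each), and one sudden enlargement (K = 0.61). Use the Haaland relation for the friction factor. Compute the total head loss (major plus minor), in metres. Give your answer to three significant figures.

V = 4Q/(πD²) = 1.457 m/s; V²/2g = 0.1083 m
Re = 1.52×10^5, ε/D = 0.00123 → f = 0.02210 (Haaland)
Major: h_f = f(L/D)·V²/2g = 0.02210·9565·0.1083 = 22.89 m
Minor: ΣK = 1.45; h_m = ΣK·V²/2g = 0.1570 m
Total H_L = 22.89 + 0.1570 = 23.05 m

H_L ≈ 23.0 m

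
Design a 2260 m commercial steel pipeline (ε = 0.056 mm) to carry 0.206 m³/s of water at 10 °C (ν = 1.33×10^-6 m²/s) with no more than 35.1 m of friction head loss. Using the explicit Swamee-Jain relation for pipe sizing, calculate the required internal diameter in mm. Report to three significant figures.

D ≈ 324 mm

Swamee-Jain (Type III): D = 0.66·[ε^1.25·(LQ²/(gh_f))^4.75 + ν·Q^9.4·(L/(gh_f))^5.2]^0.04
LQ²/(gh_f) = 0.2785; L/(gh_f) = 6.563
Term 1 = ε^1.25·(…)^4.75 = 1.12×10^-8; Term 2 = ν·Q^9.4·(…)^5.2 = 8.38×10^-9
D = 0.66·(1.12×10^-8 + 8.38×10^-9)^0.04 = 0.3245 m = 324 mm
Check: V = 2.49 m/s, Re = 6.08×10^5, f = 0.01499, h_f = 33.0 m ≈ 35.1 m ✓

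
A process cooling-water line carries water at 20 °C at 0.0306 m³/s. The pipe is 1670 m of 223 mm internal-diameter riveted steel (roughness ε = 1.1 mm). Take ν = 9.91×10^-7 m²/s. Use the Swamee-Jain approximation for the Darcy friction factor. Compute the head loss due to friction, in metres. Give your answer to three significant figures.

V = 4Q/(πD²) = 4·0.0306/(π·0.223²) = 0.7835 m/s
Re = VD/ν = 0.7835·0.223/9.91×10^-7 = 1.76×10^5 → turbulent
ε/D = 1.1/223 = 0.00493
Swamee-Jain: f = 0.03097
h_f = f(L/D)V²/(2g) = 0.03097·(1670/0.223)·0.7835²/(2·9.81) = 7.257 m

h_f ≈ 7.26 m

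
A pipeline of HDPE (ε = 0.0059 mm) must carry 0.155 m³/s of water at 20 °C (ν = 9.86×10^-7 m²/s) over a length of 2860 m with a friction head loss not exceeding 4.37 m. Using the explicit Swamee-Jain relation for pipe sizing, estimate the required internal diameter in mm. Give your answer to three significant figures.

Swamee-Jain (Type III): D = 0.66·[ε^1.25·(LQ²/(gh_f))^4.75 + ν·Q^9.4·(L/(gh_f))^5.2]^0.04
LQ²/(gh_f) = 1.603; L/(gh_f) = 66.71
Term 1 = ε^1.25·(…)^4.75 = 2.73×10^-6; Term 2 = ν·Q^9.4·(…)^5.2 = 7.39×10^-5
D = 0.66·(2.73×10^-6 + 7.39×10^-5)^0.04 = 0.4518 m = 452 mm
Check: V = 0.967 m/s, Re = 4.43×10^5, f = 0.01357, h_f = 4.09 m ≈ 4.37 m ✓

D ≈ 452 mm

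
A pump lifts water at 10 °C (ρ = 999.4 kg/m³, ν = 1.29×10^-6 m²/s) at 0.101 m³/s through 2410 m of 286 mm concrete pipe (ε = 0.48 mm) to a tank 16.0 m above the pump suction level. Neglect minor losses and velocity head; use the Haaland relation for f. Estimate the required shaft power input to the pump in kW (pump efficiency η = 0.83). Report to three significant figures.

V = 4Q/(πD²) = 1.572 m/s; Re = 3.49×10^5; ε/D = 0.00168; f = 0.02293
h_f = f(L/D)V²/2g = 24.34 m
Total head H = z + h_f = 16.0 + 24.34 = 40.34 m
P_hyd = ρgQH = 999.4·9.81·0.101·40.34 = 39.94 kW
P_shaft = P_hyd/η = 39.94/0.83 = 48.13 kW

P_shaft ≈ 48.1 kW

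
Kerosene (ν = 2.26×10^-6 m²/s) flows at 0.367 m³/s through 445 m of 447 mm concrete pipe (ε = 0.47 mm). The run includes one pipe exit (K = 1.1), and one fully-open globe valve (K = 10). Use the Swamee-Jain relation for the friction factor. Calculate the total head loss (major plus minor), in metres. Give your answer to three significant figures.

H_L ≈ 8.82 m

V = 4Q/(πD²) = 2.339 m/s; V²/2g = 0.2788 m
Re = 4.63×10^5, ε/D = 0.00105 → f = 0.02062 (Swamee-Jain)
Major: h_f = f(L/D)·V²/2g = 0.02062·995.5·0.2788 = 5.723 m
Minor: ΣK = 11.1; h_m = ΣK·V²/2g = 3.094 m
Total H_L = 5.723 + 3.094 = 8.818 m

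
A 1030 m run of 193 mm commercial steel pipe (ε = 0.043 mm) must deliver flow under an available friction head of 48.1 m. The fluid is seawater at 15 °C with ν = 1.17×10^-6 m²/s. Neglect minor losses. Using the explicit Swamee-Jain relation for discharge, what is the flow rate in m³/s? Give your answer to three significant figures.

Swamee-Jain (Type II): Q = -0.965·√(gD⁵h_f/L)·ln[ε/(3.7D) + √(3.17ν²L/(gD³h_f))]
√(gD⁵h_f/L) = √(9.81·0.193⁵·48.1/1030) = 0.01108
ε/(3.7D) = 6.02×10^-5; √(3.17ν²L/(gD³h_f)) = 3.63×10^-5
Q = -0.965·0.01108·ln(9.651×10^-5) = 0.09882 m³/s
Check: V = 3.38 m/s, Re = 5.57×10^5, f = 0.01559, h_f = 48.4 m ≈ 48.1 m ✓

Q ≈ 0.0988 m³/s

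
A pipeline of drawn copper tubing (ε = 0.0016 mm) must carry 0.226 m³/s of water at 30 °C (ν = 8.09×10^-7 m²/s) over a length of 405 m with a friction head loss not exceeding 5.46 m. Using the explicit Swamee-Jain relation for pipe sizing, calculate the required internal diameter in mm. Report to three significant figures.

Swamee-Jain (Type III): D = 0.66·[ε^1.25·(LQ²/(gh_f))^4.75 + ν·Q^9.4·(L/(gh_f))^5.2]^0.04
LQ²/(gh_f) = 0.3862; L/(gh_f) = 7.561
Term 1 = ε^1.25·(…)^4.75 = 6.20×10^-10; Term 2 = ν·Q^9.4·(…)^5.2 = 2.54×10^-8
D = 0.66·(6.20×10^-10 + 2.54×10^-8)^0.04 = 0.3282 m = 328 mm
Check: V = 2.67 m/s, Re = 1.08×10^6, f = 0.01158, h_f = 5.20 m ≈ 5.46 m ✓

D ≈ 328 mm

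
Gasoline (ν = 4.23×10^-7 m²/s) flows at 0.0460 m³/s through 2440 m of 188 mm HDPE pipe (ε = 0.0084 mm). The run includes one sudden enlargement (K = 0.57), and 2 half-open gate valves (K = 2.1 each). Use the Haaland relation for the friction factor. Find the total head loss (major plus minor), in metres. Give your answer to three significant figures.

V = 4Q/(πD²) = 1.657 m/s; V²/2g = 0.1400 m
Re = 7.36×10^5, ε/D = 4.47×10^-5 → f = 0.01290 (Haaland)
Major: h_f = f(L/D)·V²/2g = 0.01290·12979·0.1400 = 23.43 m
Minor: ΣK = 4.77; h_m = ΣK·V²/2g = 0.6676 m
Total H_L = 23.43 + 0.6676 = 24.10 m

H_L ≈ 24.1 m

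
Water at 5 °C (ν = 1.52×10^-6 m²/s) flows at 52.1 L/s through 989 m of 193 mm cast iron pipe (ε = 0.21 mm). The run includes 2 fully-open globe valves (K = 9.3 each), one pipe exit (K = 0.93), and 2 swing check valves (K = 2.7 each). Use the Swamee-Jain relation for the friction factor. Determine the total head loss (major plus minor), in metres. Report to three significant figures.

V = 4Q/(πD²) = 1.781 m/s; V²/2g = 0.1616 m
Re = 2.26×10^5, ε/D = 0.00109 → f = 0.02139 (Swamee-Jain)
Major: h_f = f(L/D)·V²/2g = 0.02139·5124·0.1616 = 17.72 m
Minor: ΣK = 24.9; h_m = ΣK·V²/2g = 4.030 m
Total H_L = 17.72 + 4.030 = 21.75 m

H_L ≈ 21.7 m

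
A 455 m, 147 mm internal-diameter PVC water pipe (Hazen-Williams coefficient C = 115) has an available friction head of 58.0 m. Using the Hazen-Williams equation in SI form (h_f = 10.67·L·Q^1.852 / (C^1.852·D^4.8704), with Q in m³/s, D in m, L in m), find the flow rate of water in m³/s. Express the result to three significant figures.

Rearranging: Q = [h_f·C^1.852·D^4.8704 / (10.67·L)]^(1/1.852)
Q = [58.0·115^1.852·0.147^4.8704 / (10.67·455)]^0.540 = 0.06803 m³/s

Q ≈ 0.0680 m³/s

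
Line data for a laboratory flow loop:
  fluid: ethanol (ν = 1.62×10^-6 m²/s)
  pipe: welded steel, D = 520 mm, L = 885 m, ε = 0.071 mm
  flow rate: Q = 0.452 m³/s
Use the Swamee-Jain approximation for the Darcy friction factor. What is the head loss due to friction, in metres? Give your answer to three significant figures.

h_f ≈ 5.68 m

V = 4Q/(πD²) = 4·0.452/(π·0.520²) = 2.128 m/s
Re = VD/ν = 2.128·0.520/1.62×10^-6 = 6.83×10^5 → turbulent
ε/D = 0.071/520 = 1.37×10^-4
Swamee-Jain: f = 0.01444
h_f = f(L/D)V²/(2g) = 0.01444·(885/0.520)·2.128²/(2·9.81) = 5.675 m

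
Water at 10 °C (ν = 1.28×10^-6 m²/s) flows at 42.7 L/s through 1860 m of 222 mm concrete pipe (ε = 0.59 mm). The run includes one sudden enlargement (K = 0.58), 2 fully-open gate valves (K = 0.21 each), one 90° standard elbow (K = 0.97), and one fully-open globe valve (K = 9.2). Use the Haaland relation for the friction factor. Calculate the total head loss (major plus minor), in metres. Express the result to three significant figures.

H_L ≈ 14.2 m

V = 4Q/(πD²) = 1.103 m/s; V²/2g = 0.06202 m
Re = 1.91×10^5, ε/D = 0.00266 → f = 0.02603 (Haaland)
Major: h_f = f(L/D)·V²/2g = 0.02603·8378·0.06202 = 13.52 m
Minor: ΣK = 11.2; h_m = ΣK·V²/2g = 0.6928 m
Total H_L = 13.52 + 0.6928 = 14.22 m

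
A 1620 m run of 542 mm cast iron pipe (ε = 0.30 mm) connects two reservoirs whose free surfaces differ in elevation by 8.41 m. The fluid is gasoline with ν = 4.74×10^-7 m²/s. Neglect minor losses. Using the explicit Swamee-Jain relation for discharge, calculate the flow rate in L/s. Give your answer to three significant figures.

Swamee-Jain (Type II): Q = -0.965·√(gD⁵h_f/L)·ln[ε/(3.7D) + √(3.17ν²L/(gD³h_f))]
√(gD⁵h_f/L) = √(9.81·0.542⁵·8.41/1620) = 0.04881
ε/(3.7D) = 1.50×10^-4; √(3.17ν²L/(gD³h_f)) = 9.37×10^-6
Q = -0.965·0.04881·ln(1.590×10^-4) = 0.4120 m³/s
Check: V = 1.79 m/s, Re = 2.04×10^6, f = 0.01739, h_f = 8.45 m ≈ 8.41 m ✓

Q ≈ 412 L/s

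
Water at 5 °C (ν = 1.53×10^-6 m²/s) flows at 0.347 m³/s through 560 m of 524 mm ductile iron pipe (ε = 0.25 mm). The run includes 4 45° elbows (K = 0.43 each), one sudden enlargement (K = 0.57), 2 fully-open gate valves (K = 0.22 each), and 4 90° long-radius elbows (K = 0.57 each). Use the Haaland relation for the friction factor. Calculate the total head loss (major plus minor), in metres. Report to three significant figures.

V = 4Q/(πD²) = 1.609 m/s; V²/2g = 0.1320 m
Re = 5.51×10^5, ε/D = 4.77×10^-4 → f = 0.01736 (Haaland)
Major: h_f = f(L/D)·V²/2g = 0.01736·1069·0.1320 = 2.448 m
Minor: ΣK = 5.01; h_m = ΣK·V²/2g = 0.6611 m
Total H_L = 2.448 + 0.6611 = 3.109 m

H_L ≈ 3.11 m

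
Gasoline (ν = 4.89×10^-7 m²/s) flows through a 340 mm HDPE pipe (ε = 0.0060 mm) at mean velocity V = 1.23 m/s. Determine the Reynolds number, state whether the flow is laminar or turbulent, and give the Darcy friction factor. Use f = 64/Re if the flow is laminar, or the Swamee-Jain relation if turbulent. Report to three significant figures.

Re ≈ 8.55×10^5; turbulent; f ≈ 0.0123

Re = VD/ν = 1.230·0.340/4.89×10^-7 = 8.55×10^5
Re > 4000 → turbulent; ε/D = 1.76×10^-5
Swamee-Jain: f = 0.01230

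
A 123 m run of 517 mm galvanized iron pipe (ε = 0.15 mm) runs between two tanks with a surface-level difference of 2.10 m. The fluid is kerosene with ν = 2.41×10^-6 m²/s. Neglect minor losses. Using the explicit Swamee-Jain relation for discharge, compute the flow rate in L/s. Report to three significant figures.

Q ≈ 694 L/s

Swamee-Jain (Type II): Q = -0.965·√(gD⁵h_f/L)·ln[ε/(3.7D) + √(3.17ν²L/(gD³h_f))]
√(gD⁵h_f/L) = √(9.81·0.517⁵·2.10/123) = 0.07865
ε/(3.7D) = 7.84×10^-5; √(3.17ν²L/(gD³h_f)) = 2.82×10^-5
Q = -0.965·0.07865·ln(1.066×10^-4) = 0.6942 m³/s
Check: V = 3.31 m/s, Re = 7.09×10^5, f = 0.01594, h_f = 2.11 m ≈ 2.10 m ✓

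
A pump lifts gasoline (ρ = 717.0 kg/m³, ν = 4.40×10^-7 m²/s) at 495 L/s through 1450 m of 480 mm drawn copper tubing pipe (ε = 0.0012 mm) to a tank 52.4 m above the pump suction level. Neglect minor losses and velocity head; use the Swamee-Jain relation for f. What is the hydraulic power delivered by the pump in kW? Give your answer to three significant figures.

P_hyd ≈ 222 kW

V = 4Q/(πD²) = 2.735 m/s; Re = 2.98×10^6; ε/D = 2.50×10^-6; f = 0.009860
h_f = f(L/D)V²/2g = 11.36 m
Total head H = z + h_f = 52.4 + 11.36 = 63.76 m
P_hyd = ρgQH = 717.0·9.81·0.495·63.76 = 222.0 kW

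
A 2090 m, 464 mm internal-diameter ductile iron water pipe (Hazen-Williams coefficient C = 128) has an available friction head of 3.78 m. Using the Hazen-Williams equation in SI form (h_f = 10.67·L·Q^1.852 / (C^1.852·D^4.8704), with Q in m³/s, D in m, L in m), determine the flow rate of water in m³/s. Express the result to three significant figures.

Q ≈ 0.156 m³/s

Rearranging: Q = [h_f·C^1.852·D^4.8704 / (10.67·L)]^(1/1.852)
Q = [3.78·128^1.852·0.464^4.8704 / (10.67·2090)]^0.540 = 0.1564 m³/s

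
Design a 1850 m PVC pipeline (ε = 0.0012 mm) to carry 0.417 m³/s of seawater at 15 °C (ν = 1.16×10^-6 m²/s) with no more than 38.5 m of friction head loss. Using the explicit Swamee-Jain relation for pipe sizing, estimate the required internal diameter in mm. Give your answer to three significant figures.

Swamee-Jain (Type III): D = 0.66·[ε^1.25·(LQ²/(gh_f))^4.75 + ν·Q^9.4·(L/(gh_f))^5.2]^0.04
LQ²/(gh_f) = 0.8518; L/(gh_f) = 4.898
Term 1 = ε^1.25·(…)^4.75 = 1.85×10^-8; Term 2 = ν·Q^9.4·(…)^5.2 = 1.21×10^-6
D = 0.66·(1.85×10^-8 + 1.21×10^-6)^0.04 = 0.3829 m = 383 mm
Check: V = 3.62 m/s, Re = 1.20×10^6, f = 0.01135, h_f = 36.7 m ≈ 38.5 m ✓

D ≈ 383 mm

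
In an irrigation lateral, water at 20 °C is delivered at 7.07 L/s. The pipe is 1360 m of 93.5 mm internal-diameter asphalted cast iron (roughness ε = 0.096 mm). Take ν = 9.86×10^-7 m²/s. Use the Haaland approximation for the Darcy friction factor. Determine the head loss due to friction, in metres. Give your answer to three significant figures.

h_f ≈ 17.4 m

V = 4Q/(πD²) = 4·0.00707/(π·0.0935²) = 1.030 m/s
Re = VD/ν = 1.030·0.0935/9.86×10^-7 = 9.76×10^4 → turbulent
ε/D = 0.096/93.5 = 0.00103
Haaland: f = 0.02211
h_f = f(L/D)V²/(2g) = 0.02211·(1360/0.0935)·1.030²/(2·9.81) = 17.38 m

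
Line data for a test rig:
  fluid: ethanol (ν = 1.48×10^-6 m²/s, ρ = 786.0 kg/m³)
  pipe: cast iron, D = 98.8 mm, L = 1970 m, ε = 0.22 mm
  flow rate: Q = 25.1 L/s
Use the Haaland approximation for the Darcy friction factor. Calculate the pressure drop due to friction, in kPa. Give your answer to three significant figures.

Δp ≈ 2080 kPa

V = 4Q/(πD²) = 4·0.0251/(π·0.0988²) = 3.274 m/s
Re = VD/ν = 3.274·0.0988/1.48×10^-6 = 2.19×10^5 → turbulent
ε/D = 0.22/98.8 = 0.00223
Haaland: f = 0.02482
h_f = f(L/D)V²/(2g) = 0.02482·(1970/0.0988)·3.274²/(2·9.81) = 270.4 m
Δp = ρg·h_f = 786.0·9.81·270.4 = 2085 kPa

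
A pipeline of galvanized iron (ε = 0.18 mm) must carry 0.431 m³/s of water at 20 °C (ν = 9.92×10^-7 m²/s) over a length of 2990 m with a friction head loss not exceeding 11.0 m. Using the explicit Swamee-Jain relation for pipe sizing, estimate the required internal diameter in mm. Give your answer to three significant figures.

D ≈ 590 mm

Swamee-Jain (Type III): D = 0.66·[ε^1.25·(LQ²/(gh_f))^4.75 + ν·Q^9.4·(L/(gh_f))^5.2]^0.04
LQ²/(gh_f) = 5.147; L/(gh_f) = 27.71
Term 1 = ε^1.25·(…)^4.75 = 0.0500; Term 2 = ν·Q^9.4·(…)^5.2 = 0.0115
D = 0.66·(0.0500 + 0.0115)^0.04 = 0.5904 m = 590 mm
Check: V = 1.57 m/s, Re = 9.37×10^5, f = 0.01585, h_f = 10.1 m ≈ 11.0 m ✓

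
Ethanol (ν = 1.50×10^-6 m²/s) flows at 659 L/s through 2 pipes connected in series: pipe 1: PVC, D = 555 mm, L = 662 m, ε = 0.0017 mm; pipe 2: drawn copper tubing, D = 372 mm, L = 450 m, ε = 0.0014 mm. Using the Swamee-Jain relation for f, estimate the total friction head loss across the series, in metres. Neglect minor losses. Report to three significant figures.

H ≈ 30.1 m

Pipe 1: V = 2.724 m/s, Re = 1.01×10^6, ε/D = 3.06×10^-6, f = 0.01167, h_1 = f(L/D)V²/2g = 5.264 m
Pipe 2: V = 6.063 m/s, Re = 1.50×10^6, ε/D = 3.76×10^-6, f = 0.01097, h_2 = f(L/D)V²/2g = 24.87 m
Series → Q common, losses add: H = Σh = 30.13 m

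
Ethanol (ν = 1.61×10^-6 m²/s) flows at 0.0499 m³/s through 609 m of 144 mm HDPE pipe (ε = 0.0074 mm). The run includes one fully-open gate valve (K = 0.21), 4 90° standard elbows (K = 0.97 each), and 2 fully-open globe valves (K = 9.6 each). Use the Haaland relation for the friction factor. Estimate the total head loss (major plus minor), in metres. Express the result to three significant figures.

V = 4Q/(πD²) = 3.064 m/s; V²/2g = 0.4785 m
Re = 2.74×10^5, ε/D = 5.14×10^-5 → f = 0.01501 (Haaland)
Major: h_f = f(L/D)·V²/2g = 0.01501·4229·0.4785 = 30.38 m
Minor: ΣK = 23.3; h_m = ΣK·V²/2g = 11.14 m
Total H_L = 30.38 + 11.14 = 41.53 m

H_L ≈ 41.5 m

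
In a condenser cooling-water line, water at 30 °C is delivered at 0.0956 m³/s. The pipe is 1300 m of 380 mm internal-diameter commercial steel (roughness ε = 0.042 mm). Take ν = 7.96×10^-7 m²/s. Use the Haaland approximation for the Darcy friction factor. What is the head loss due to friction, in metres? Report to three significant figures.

h_f ≈ 1.83 m

V = 4Q/(πD²) = 4·0.0956/(π·0.380²) = 0.8429 m/s
Re = VD/ν = 0.8429·0.380/7.96×10^-7 = 4.02×10^5 → turbulent
ε/D = 0.042/380 = 1.11×10^-4
Haaland: f = 0.01475
h_f = f(L/D)V²/(2g) = 0.01475·(1300/0.380)·0.8429²/(2·9.81) = 1.827 m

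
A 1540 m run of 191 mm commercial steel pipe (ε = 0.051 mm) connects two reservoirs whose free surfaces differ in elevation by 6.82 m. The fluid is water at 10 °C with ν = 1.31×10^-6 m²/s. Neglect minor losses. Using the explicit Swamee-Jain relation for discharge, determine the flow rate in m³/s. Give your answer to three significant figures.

Q ≈ 0.0272 m³/s

Swamee-Jain (Type II): Q = -0.965·√(gD⁵h_f/L)·ln[ε/(3.7D) + √(3.17ν²L/(gD³h_f))]
√(gD⁵h_f/L) = √(9.81·0.191⁵·6.82/1540) = 0.003323
ε/(3.7D) = 7.22×10^-5; √(3.17ν²L/(gD³h_f)) = 1.34×10^-4
Q = -0.965·0.003323·ln(2.062×10^-4) = 0.02722 m³/s
Check: V = 0.950 m/s, Re = 1.38×10^5, f = 0.01843, h_f = 6.83 m ≈ 6.82 m ✓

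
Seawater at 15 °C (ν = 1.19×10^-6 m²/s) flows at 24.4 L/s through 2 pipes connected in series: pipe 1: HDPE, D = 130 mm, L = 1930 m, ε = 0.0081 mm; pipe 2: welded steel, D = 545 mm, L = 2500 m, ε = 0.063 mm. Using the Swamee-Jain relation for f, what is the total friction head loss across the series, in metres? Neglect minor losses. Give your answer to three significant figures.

Pipe 1: V = 1.838 m/s, Re = 2.01×10^5, ε/D = 6.23×10^-5, f = 0.01607, h_1 = f(L/D)V²/2g = 41.10 m
Pipe 2: V = 0.1046 m/s, Re = 4.79×10^4, ε/D = 1.16×10^-4, f = 0.02142, h_2 = f(L/D)V²/2g = 0.05478 m
Series → Q common, losses add: H = Σh = 41.15 m

H ≈ 41.2 m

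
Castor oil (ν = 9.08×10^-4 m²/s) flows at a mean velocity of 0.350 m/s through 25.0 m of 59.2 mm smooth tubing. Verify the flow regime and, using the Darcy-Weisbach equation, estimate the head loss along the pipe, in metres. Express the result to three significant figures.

h_f ≈ 7.39 m

Re = VD/ν = 0.350·0.05920/9.08×10^-4 = 22.8 → laminar (Re < 2300)
f = 64/Re = 2.805
h_f = f(L/D)V²/(2g) = 2.805·(25.0/0.05920)·0.350²/(2·9.81) = 7.395 m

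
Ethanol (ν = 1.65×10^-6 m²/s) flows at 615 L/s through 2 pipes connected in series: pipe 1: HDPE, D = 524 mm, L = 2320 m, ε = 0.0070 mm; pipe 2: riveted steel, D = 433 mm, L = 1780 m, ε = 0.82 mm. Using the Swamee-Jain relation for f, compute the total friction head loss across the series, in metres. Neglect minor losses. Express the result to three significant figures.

Pipe 1: V = 2.852 m/s, Re = 9.06×10^5, ε/D = 1.34×10^-5, f = 0.01211, h_1 = f(L/D)V²/2g = 22.22 m
Pipe 2: V = 4.176 m/s, Re = 1.10×10^6, ε/D = 0.00189, f = 0.02333, h_2 = f(L/D)V²/2g = 85.27 m
Series → Q common, losses add: H = Σh = 107.5 m

H ≈ 107 m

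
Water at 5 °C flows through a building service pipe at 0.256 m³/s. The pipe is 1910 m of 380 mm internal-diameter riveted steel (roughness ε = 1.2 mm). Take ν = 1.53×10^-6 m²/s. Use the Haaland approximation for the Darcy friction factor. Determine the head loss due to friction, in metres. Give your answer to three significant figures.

h_f ≈ 35.0 m

V = 4Q/(πD²) = 4·0.256/(π·0.380²) = 2.257 m/s
Re = VD/ν = 2.257·0.380/1.53×10^-6 = 5.61×10^5 → turbulent
ε/D = 1.2/380 = 0.00316
Haaland: f = 0.02681
h_f = f(L/D)V²/(2g) = 0.02681·(1910/0.380)·2.257²/(2·9.81) = 35.00 m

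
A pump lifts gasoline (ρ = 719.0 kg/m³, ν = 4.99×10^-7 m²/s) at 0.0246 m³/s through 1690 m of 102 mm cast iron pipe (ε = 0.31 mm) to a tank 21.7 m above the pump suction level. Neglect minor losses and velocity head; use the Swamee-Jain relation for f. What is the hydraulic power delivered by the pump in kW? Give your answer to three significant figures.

V = 4Q/(πD²) = 3.011 m/s; Re = 6.15×10^5; ε/D = 0.00304; f = 0.02658
h_f = f(L/D)V²/2g = 203.4 m
Total head H = z + h_f = 21.7 + 203.4 = 225.1 m
P_hyd = ρgQH = 719.0·9.81·0.0246·225.1 = 39.06 kW

P_hyd ≈ 39.1 kW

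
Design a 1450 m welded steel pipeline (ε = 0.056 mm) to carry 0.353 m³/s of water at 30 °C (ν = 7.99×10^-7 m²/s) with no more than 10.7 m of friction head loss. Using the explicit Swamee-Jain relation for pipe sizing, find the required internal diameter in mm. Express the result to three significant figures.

Swamee-Jain (Type III): D = 0.66·[ε^1.25·(LQ²/(gh_f))^4.75 + ν·Q^9.4·(L/(gh_f))^5.2]^0.04
LQ²/(gh_f) = 1.721; L/(gh_f) = 13.81
Term 1 = ε^1.25·(…)^4.75 = 6.39×10^-5; Term 2 = ν·Q^9.4·(…)^5.2 = 3.81×10^-5
D = 0.66·(6.39×10^-5 + 3.81×10^-5)^0.04 = 0.4570 m = 457 mm
Check: V = 2.15 m/s, Re = 1.23×10^6, f = 0.01363, h_f = 10.2 m ≈ 10.7 m ✓

D ≈ 457 mm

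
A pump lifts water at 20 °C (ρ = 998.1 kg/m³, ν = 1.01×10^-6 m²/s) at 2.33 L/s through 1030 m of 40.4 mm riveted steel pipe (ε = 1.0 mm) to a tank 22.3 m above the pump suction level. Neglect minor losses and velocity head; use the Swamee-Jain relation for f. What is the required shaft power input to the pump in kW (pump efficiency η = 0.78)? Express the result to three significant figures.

P_shaft ≈ 7.39 kW

V = 4Q/(πD²) = 1.818 m/s; Re = 7.27×10^4; ε/D = 0.0248; f = 0.05363
h_f = f(L/D)V²/2g = 230.2 m
Total head H = z + h_f = 22.3 + 230.2 = 252.5 m
P_hyd = ρgQH = 998.1·9.81·0.00233·252.5 = 5.761 kW
P_shaft = P_hyd/η = 5.761/0.78 = 7.386 kW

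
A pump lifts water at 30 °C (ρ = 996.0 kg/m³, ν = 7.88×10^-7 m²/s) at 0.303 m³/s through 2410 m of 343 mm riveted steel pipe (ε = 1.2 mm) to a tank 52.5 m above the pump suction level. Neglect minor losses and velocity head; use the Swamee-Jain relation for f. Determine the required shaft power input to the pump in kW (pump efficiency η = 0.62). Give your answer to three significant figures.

P_shaft ≈ 756 kW

V = 4Q/(πD²) = 3.279 m/s; Re = 1.43×10^6; ε/D = 0.00350; f = 0.02747
h_f = f(L/D)V²/2g = 105.8 m
Total head H = z + h_f = 52.5 + 105.8 = 158.3 m
P_hyd = ρgQH = 996.0·9.81·0.303·158.3 = 468.6 kW
P_shaft = P_hyd/η = 468.6/0.62 = 755.8 kW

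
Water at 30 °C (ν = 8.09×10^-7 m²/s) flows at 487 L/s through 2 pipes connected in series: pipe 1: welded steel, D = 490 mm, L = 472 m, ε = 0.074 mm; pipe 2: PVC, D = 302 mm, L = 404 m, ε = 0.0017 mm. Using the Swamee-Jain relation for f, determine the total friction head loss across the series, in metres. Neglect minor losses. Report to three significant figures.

H ≈ 36.8 m

Pipe 1: V = 2.583 m/s, Re = 1.56×10^6, ε/D = 1.51×10^-4, f = 0.01383, h_1 = f(L/D)V²/2g = 4.530 m
Pipe 2: V = 6.799 m/s, Re = 2.54×10^6, ε/D = 5.63×10^-6, f = 0.01023, h_2 = f(L/D)V²/2g = 32.25 m
Series → Q common, losses add: H = Σh = 36.78 m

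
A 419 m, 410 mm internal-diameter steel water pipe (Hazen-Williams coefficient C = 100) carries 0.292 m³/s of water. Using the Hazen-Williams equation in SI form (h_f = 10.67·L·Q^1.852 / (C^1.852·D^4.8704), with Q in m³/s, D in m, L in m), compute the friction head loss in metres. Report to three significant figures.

h_f = 10.67·419·0.292^1.852 / (100^1.852·0.410^4.8704) = 6.953 m

h_f ≈ 6.95 m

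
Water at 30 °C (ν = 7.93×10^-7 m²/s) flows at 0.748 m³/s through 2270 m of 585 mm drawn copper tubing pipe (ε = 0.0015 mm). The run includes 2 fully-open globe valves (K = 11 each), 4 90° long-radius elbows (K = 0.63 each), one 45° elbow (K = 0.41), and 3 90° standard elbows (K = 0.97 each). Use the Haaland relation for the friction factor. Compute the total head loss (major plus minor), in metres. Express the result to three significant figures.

V = 4Q/(πD²) = 2.783 m/s; V²/2g = 0.3947 m
Re = 2.05×10^6, ε/D = 2.56×10^-6 → f = 0.01037 (Haaland)
Major: h_f = f(L/D)·V²/2g = 0.01037·3880·0.3947 = 15.89 m
Minor: ΣK = 27.8; h_m = ΣK·V²/2g = 10.99 m
Total H_L = 15.89 + 10.99 = 26.88 m

H_L ≈ 26.9 m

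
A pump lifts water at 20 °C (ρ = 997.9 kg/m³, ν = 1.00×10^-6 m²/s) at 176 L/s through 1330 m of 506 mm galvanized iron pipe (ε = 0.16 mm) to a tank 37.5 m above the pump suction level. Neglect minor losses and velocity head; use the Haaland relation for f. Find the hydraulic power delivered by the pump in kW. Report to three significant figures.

V = 4Q/(πD²) = 0.8752 m/s; Re = 4.43×10^5; ε/D = 3.16×10^-4; f = 0.01641
h_f = f(L/D)V²/2g = 1.684 m
Total head H = z + h_f = 37.5 + 1.684 = 39.18 m
P_hyd = ρgQH = 997.9·9.81·0.176·39.18 = 67.51 kW

P_hyd ≈ 67.5 kW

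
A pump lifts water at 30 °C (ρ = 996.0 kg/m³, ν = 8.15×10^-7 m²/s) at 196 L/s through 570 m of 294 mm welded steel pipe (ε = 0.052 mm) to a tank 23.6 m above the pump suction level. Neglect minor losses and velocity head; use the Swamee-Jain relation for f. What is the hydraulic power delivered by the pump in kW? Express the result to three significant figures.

V = 4Q/(πD²) = 2.887 m/s; Re = 1.04×10^6; ε/D = 1.77×10^-4; f = 0.01447
h_f = f(L/D)V²/2g = 11.92 m
Total head H = z + h_f = 23.6 + 11.92 = 35.52 m
P_hyd = ρgQH = 996.0·9.81·0.196·35.52 = 68.03 kW

P_hyd ≈ 68.0 kW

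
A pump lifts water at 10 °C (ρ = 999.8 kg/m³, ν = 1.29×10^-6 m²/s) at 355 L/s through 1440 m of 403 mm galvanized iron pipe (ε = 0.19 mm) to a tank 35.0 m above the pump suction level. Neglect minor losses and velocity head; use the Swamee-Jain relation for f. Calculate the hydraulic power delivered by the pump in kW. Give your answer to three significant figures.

P_hyd ≈ 206 kW

V = 4Q/(πD²) = 2.783 m/s; Re = 8.69×10^5; ε/D = 4.71×10^-4; f = 0.01718
h_f = f(L/D)V²/2g = 24.24 m
Total head H = z + h_f = 35.0 + 24.24 = 59.24 m
P_hyd = ρgQH = 999.8·9.81·0.355·59.24 = 206.3 kW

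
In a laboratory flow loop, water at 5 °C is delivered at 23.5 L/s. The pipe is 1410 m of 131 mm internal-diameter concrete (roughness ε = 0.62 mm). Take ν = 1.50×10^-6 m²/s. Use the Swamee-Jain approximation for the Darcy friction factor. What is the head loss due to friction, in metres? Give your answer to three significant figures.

V = 4Q/(πD²) = 4·0.0235/(π·0.131²) = 1.744 m/s
Re = VD/ν = 1.744·0.131/1.50×10^-6 = 1.52×10^5 → turbulent
ε/D = 0.62/131 = 0.00473
Swamee-Jain: f = 0.03072
h_f = f(L/D)V²/(2g) = 0.03072·(1410/0.131)·1.744²/(2·9.81) = 51.23 m

h_f ≈ 51.2 m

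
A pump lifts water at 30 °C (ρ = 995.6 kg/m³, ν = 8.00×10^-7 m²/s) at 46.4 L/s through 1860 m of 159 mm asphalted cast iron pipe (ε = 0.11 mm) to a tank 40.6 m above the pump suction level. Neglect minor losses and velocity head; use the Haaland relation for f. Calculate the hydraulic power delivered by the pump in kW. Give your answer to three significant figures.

V = 4Q/(πD²) = 2.337 m/s; Re = 4.64×10^5; ε/D = 6.92×10^-4; f = 0.01875
h_f = f(L/D)V²/2g = 61.04 m
Total head H = z + h_f = 40.6 + 61.04 = 101.6 m
P_hyd = ρgQH = 995.6·9.81·0.0464·101.6 = 46.06 kW

P_hyd ≈ 46.1 kW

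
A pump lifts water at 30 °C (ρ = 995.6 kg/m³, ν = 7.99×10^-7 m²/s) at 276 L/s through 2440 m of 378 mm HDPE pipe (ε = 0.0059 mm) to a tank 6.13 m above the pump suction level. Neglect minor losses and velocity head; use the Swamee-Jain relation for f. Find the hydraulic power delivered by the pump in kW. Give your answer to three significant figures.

P_hyd ≈ 79.4 kW

V = 4Q/(πD²) = 2.459 m/s; Re = 1.16×10^6; ε/D = 1.56×10^-5; f = 0.01173
h_f = f(L/D)V²/2g = 23.34 m
Total head H = z + h_f = 6.13 + 23.34 = 29.47 m
P_hyd = ρgQH = 995.6·9.81·0.276·29.47 = 79.44 kW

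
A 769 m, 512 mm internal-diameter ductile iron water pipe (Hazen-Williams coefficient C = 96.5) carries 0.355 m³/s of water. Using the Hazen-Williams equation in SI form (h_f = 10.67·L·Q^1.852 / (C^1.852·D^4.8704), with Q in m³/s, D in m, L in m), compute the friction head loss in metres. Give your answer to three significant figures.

h_f ≈ 6.63 m

h_f = 10.67·769·0.355^1.852 / (96.5^1.852·0.512^4.8704) = 6.633 m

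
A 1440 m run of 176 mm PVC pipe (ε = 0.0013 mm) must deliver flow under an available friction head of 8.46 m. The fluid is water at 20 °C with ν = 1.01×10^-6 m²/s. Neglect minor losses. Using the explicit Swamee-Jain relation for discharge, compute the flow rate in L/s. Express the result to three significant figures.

Swamee-Jain (Type II): Q = -0.965·√(gD⁵h_f/L)·ln[ε/(3.7D) + √(3.17ν²L/(gD³h_f))]
√(gD⁵h_f/L) = √(9.81·0.176⁵·8.46/1440) = 0.003120
ε/(3.7D) = 2.00×10^-6; √(3.17ν²L/(gD³h_f)) = 1.01×10^-4
Q = -0.965·0.003120·ln(1.034×10^-4) = 0.02763 m³/s
Check: V = 1.14 m/s, Re = 1.98×10^5, f = 0.01563, h_f = 8.41 m ≈ 8.46 m ✓

Q ≈ 27.6 L/s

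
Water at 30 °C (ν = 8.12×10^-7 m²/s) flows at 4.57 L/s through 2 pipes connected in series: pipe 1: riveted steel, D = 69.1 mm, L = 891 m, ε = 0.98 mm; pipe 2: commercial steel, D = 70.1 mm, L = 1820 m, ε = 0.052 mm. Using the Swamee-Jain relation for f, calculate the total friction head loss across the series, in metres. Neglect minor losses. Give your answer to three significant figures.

H ≈ 82.1 m

Pipe 1: V = 1.219 m/s, Re = 1.04×10^5, ε/D = 0.0142, f = 0.04351, h_1 = f(L/D)V²/2g = 42.47 m
Pipe 2: V = 1.184 m/s, Re = 1.02×10^5, ε/D = 7.42×10^-4, f = 0.02135, h_2 = f(L/D)V²/2g = 39.61 m
Series → Q common, losses add: H = Σh = 82.08 m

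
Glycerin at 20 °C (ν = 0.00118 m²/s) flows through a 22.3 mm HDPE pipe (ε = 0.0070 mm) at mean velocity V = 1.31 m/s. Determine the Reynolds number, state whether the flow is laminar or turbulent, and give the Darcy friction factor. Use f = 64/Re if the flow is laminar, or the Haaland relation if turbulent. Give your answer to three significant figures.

Re ≈ 24.8; laminar; f = 64/Re ≈ 2.59

Re = VD/ν = 1.310·0.0223/0.00118 = 24.8
Re < 2300 → laminar → f = 64/Re = 2.585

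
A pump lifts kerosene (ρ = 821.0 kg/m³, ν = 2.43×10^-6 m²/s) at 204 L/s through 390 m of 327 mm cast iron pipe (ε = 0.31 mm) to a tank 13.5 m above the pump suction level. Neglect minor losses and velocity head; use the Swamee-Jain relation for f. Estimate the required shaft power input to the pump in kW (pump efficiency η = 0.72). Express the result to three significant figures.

P_shaft ≈ 47.5 kW

V = 4Q/(πD²) = 2.429 m/s; Re = 3.27×10^5; ε/D = 9.48×10^-4; f = 0.02045
h_f = f(L/D)V²/2g = 7.334 m
Total head H = z + h_f = 13.5 + 7.334 = 20.83 m
P_hyd = ρgQH = 821.0·9.81·0.204·20.83 = 34.23 kW
P_shaft = P_hyd/η = 34.23/0.72 = 47.54 kW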